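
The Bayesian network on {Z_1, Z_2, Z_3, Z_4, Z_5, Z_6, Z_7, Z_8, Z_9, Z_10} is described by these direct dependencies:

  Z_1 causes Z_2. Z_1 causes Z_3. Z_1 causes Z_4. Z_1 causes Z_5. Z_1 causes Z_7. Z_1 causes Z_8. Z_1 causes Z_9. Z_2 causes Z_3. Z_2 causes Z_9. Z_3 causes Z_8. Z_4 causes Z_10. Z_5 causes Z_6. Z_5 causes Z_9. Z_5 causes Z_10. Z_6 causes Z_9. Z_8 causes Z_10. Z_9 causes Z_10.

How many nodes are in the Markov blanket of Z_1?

By definition, MB(Z_1) is built from Z_1's parents, Z_1's children, and the co-parents of Z_1.
Z_1's parents: none.
Ch(Z_1) = {Z_2, Z_3, Z_4, Z_5, Z_7, Z_8, Z_9}.
For each child, the remaining parents (spouses of Z_1):
  Z_2 has no other parent.
  Z_3 also has parent Z_2.
  Z_4 has no other parent.
  Z_5 has no other parent.
  Z_7: no additional parents.
  Z_8's other parent is Z_3.
  Z_9 also has parents Z_2, Z_5, Z_6.
MB(Z_1) = {Z_2, Z_3, Z_4, Z_5, Z_6, Z_7, Z_8, Z_9}, which has 8 nodes.

8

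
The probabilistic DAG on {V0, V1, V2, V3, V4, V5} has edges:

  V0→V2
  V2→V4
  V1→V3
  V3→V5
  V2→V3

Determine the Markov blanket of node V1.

{V2, V3}

A node's Markov blanket = Pa ∪ Ch ∪ (parents of Ch other than the node itself).
Ch(V1) = {V3}.
Pa(V1) = {}.
Other parents of V1's children:
  V3: V2
Union: {} ∪ {V3} ∪ {V2} = {V2, V3}.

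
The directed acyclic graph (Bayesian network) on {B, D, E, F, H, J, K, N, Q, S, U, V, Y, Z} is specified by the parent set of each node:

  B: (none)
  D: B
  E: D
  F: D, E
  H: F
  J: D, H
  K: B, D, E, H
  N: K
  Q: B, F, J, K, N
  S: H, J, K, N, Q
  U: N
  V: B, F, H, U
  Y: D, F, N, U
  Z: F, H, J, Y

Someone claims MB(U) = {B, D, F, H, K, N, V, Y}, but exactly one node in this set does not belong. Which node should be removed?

K

U has parent N.
U has children V, Y.
For each child, the remaining parents (spouses of U):
  V also has parents B, F, H.
  Y's other parents are D, F, N.
MB(U) = {B, D, F, H, N, V, Y}.
K is neither a parent, child, nor co-parent of U, so it does not belong.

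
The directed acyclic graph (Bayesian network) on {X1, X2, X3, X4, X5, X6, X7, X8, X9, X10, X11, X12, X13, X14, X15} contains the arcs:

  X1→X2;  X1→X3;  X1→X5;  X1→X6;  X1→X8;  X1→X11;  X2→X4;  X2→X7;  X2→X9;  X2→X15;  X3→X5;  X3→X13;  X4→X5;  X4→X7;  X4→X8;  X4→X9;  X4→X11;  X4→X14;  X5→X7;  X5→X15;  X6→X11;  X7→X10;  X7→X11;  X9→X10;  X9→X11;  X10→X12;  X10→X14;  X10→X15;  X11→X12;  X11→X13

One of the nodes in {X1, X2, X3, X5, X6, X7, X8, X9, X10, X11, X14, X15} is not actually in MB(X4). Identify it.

X15

The Markov blanket of a node is its parents, its children, and the other parents of its children.
X4 has parent X2.
Ch(X4) = {X5, X7, X8, X9, X11, X14}.
Other parents of X4's children:
  X5 also has parents X1, X3.
  parents(X7) \ {X4} = {X2, X5}.
  parents(X8) \ {X4} = {X1}.
  parents(X9) \ {X4} = {X2}.
  parents(X11) \ {X4} = {X1, X6, X7, X9}.
  parents(X14) \ {X4} = {X10}.
MB(X4) = {X1, X2, X3, X5, X6, X7, X8, X9, X10, X11, X14}.
X15 is neither a parent, child, nor co-parent of X4, so it does not belong.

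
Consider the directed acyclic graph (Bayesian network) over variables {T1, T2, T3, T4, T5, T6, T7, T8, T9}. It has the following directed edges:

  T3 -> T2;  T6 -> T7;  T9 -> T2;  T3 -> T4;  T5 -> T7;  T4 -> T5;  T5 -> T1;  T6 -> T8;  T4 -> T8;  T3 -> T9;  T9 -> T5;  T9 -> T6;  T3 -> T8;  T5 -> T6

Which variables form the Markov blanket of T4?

{T3, T5, T6, T8, T9}

T4 has children T5, T8.
Pa(T4) = {T3}.
Co-parents of T4 (other parents of its children):
  parents(T5) \ {T4} = {T9}.
  T8's other parents are T3, T6.
Union: {T3} ∪ {T5, T8} ∪ {T3, T6, T9} = {T3, T5, T6, T8, T9}.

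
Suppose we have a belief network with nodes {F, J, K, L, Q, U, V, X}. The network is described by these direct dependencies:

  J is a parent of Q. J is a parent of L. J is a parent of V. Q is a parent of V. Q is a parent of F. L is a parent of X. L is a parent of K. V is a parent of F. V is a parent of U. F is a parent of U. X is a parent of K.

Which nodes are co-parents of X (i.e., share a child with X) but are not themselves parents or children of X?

{}

Children of X: K.
  parents(K) \ {X} = {L}.
Excluding nodes already adjacent to X (K, L), the co-parent-only contribution is {}.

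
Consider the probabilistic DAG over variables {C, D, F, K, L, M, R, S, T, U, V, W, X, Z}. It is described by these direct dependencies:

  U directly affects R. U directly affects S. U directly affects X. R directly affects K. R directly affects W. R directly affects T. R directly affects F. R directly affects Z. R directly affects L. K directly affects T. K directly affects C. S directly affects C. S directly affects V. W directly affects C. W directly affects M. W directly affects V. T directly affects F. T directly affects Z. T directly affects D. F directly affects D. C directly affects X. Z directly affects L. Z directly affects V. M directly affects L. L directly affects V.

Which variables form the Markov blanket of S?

S's children: C, V.
Pa(S) = {U}.
Co-parents of S (other parents of its children):
  C: K, W
  V: L, W, Z
MB(S) = {C, K, L, U, V, W, Z}.

{C, K, L, U, V, W, Z}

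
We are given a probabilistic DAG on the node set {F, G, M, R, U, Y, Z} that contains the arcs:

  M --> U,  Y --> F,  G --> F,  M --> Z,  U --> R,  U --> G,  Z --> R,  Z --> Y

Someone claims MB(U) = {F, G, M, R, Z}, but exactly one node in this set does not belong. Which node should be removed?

By definition, MB(U) is built from U's parents, U's children, and the co-parents of U.
U has parent M.
Children of U: G, R.
For each child, the remaining parents (spouses of U):
  G has no other parent.
  R's other parent is Z.
MB(U) = {G, M, R, Z}.
F is neither a parent, child, nor co-parent of U, so it does not belong.

F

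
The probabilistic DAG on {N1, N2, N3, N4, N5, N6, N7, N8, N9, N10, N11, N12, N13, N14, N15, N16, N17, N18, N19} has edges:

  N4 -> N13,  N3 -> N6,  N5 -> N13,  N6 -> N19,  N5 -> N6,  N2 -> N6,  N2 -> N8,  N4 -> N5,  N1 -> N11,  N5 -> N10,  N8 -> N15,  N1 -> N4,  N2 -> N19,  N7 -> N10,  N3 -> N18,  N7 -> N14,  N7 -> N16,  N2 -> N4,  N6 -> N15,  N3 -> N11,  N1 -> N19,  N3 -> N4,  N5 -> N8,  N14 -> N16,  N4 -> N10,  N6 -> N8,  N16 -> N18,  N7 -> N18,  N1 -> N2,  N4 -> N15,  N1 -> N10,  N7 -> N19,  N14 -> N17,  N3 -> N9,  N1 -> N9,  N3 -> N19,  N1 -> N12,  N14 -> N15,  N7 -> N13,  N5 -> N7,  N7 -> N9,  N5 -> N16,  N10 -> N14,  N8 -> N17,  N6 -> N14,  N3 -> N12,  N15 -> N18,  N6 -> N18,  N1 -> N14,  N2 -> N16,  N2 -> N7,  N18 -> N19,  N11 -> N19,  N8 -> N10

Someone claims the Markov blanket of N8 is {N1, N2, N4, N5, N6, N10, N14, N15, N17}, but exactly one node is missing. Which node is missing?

N7

Recall MB(v) = parents ∪ children ∪ spouses, where spouses are the other parents of v's children.
N8 has parents N2, N5, N6.
N8's children: N10, N15, N17.
Co-parents of N8 (other parents of its children):
  parents(N10) \ {N8} = {N1, N4, N5, N7}.
  parents(N15) \ {N8} = {N4, N6, N14}.
  parents(N17) \ {N8} = {N14}.
MB(N8) = {N1, N2, N4, N5, N6, N7, N10, N14, N15, N17}.
Comparing with the claimed set, N7 is missing.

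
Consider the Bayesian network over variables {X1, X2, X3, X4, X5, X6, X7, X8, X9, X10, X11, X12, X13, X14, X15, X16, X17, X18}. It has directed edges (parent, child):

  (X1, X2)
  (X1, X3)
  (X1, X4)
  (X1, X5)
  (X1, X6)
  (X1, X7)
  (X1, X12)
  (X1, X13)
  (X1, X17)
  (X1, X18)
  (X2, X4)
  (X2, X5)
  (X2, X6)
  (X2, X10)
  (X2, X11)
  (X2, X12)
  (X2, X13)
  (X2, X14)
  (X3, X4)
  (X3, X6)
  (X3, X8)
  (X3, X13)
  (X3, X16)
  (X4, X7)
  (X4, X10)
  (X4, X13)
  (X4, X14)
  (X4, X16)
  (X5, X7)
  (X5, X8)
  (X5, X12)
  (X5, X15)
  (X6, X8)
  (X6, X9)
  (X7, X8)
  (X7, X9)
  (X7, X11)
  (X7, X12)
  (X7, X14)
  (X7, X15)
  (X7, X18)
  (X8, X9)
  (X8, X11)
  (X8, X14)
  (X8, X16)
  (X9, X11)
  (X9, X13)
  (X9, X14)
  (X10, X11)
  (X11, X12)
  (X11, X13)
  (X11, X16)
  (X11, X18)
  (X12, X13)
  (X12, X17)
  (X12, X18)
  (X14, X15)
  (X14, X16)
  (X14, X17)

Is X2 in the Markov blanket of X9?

X2 is a co-parent of X9: both are parents of X11, X13, X14.
So X2 ∈ MB(X9).

Yes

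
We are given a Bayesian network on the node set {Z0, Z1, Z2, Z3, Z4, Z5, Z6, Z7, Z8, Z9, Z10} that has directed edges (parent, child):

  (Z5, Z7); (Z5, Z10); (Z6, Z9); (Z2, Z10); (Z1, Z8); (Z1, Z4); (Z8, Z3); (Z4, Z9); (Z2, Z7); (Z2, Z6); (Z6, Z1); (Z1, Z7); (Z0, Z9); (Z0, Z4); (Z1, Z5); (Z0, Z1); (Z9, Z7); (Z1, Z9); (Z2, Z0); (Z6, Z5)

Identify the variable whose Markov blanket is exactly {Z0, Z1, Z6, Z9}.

Z4

The target node must have every member of {Z0, Z1, Z6, Z9} as a parent, child, or co-parent, and no others.
Parents of Z4: Z0, Z1; children: Z9; co-parents: Z0, Z1, Z6.
These exactly cover the given set, so the node is Z4.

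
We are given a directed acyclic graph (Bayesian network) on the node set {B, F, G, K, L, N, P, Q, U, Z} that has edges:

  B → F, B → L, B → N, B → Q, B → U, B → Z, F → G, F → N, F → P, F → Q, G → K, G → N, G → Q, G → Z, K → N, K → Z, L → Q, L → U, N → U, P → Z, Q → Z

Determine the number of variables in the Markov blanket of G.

Pa(G) = {F}.
Ch(G) = {K, N, Q, Z}.
Parents of each child, excluding G:
  K: no additional parents.
  parents(N) \ {G} = {B, F, K}.
  parents(Q) \ {G} = {B, F, L}.
  Z also has parents B, K, P, Q.
MB(G) = {B, F, K, L, N, P, Q, Z}, which has 8 nodes.

8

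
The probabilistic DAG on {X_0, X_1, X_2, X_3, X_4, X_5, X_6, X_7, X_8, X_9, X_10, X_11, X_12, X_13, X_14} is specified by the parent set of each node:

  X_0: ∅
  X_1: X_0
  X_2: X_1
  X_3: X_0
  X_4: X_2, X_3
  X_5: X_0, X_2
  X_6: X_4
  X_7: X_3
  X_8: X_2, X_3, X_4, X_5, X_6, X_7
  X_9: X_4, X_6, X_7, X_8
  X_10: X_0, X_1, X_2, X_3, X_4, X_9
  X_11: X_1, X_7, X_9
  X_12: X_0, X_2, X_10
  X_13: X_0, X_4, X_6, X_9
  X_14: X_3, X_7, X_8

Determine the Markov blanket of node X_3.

{X_0, X_1, X_2, X_4, X_5, X_6, X_7, X_8, X_9, X_10, X_14}

Children of X_3: X_4, X_7, X_8, X_10, X_14.
X_3's parents: X_0.
Parents of each child, excluding X_3:
  X_4: X_2
  X_7: —
  X_8: X_2, X_4, X_5, X_6, X_7
  X_10: X_0, X_1, X_2, X_4, X_9
  X_14: X_7, X_8
So the Markov blanket of X_3 is {X_0, X_1, X_2, X_4, X_5, X_6, X_7, X_8, X_9, X_10, X_14}.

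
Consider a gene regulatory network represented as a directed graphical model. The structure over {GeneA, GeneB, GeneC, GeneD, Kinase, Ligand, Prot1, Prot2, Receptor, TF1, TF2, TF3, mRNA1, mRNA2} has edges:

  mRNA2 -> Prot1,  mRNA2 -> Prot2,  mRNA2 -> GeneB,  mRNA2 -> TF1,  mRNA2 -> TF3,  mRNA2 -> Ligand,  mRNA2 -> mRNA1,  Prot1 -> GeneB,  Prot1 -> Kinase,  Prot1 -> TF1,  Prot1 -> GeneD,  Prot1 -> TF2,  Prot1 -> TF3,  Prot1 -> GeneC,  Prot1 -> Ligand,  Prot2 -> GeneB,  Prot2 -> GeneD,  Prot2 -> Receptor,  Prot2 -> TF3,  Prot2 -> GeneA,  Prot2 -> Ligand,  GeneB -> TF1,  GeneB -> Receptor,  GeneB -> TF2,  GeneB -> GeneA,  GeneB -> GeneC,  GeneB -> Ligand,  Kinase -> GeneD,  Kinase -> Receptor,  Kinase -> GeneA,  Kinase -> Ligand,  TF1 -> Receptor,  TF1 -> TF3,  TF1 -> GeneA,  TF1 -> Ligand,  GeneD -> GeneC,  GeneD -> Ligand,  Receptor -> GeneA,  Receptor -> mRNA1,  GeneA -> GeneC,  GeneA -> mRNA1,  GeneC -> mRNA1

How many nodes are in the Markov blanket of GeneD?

9

Children of GeneD: GeneC, Ligand.
Pa(GeneD) = {Kinase, Prot1, Prot2}.
Parents of each child, excluding GeneD:
  GeneC's other parents are GeneA, GeneB, Prot1.
  Ligand's other parents are GeneB, Kinase, Prot1, Prot2, TF1, mRNA2.
MB(GeneD) = {GeneA, GeneB, GeneC, Kinase, Ligand, Prot1, Prot2, TF1, mRNA2}, which has 9 nodes.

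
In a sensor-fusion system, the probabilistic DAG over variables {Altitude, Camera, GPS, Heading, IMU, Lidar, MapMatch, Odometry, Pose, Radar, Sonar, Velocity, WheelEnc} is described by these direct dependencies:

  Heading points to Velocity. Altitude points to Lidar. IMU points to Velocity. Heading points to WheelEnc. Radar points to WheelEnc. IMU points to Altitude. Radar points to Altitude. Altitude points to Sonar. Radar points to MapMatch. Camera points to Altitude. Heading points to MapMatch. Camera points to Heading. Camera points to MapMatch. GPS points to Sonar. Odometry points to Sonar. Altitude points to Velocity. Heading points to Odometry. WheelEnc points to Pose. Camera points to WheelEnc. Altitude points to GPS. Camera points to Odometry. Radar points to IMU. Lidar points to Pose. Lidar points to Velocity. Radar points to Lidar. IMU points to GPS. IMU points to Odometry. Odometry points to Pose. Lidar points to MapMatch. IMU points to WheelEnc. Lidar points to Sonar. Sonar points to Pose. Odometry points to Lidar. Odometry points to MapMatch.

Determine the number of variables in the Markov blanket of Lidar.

Pa(Lidar) = {Altitude, Odometry, Radar}.
Ch(Lidar) = {MapMatch, Pose, Sonar, Velocity}.
Parents of each child, excluding Lidar:
  Sonar: Altitude, GPS, Odometry
  MapMatch: Camera, Heading, Odometry, Radar
  Pose: Odometry, Sonar, WheelEnc
  Velocity: Altitude, Heading, IMU
MB(Lidar) = {Altitude, Camera, GPS, Heading, IMU, MapMatch, Odometry, Pose, Radar, Sonar, Velocity, WheelEnc}, which has 12 nodes.

12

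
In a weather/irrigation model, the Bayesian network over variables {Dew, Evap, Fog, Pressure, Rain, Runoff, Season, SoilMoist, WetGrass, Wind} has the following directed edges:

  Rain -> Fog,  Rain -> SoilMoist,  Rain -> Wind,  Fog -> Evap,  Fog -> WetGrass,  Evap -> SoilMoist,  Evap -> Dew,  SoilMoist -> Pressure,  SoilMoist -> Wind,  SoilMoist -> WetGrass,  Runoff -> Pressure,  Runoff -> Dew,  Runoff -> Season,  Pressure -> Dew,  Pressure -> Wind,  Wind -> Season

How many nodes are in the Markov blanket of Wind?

The Markov blanket of a node is its parents, its children, and the other parents of its children.
Wind has parents Pressure, Rain, SoilMoist.
Wind has child Season.
Other parents of Wind's children:
  Season's other parent is Runoff.
MB(Wind) = {Pressure, Rain, Runoff, Season, SoilMoist}, which has 5 nodes.

5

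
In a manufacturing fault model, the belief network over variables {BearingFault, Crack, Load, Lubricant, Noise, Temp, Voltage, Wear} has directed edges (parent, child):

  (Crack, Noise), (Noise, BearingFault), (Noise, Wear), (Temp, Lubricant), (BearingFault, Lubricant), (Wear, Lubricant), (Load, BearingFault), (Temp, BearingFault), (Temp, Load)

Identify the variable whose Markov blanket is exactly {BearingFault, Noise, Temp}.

Load

The target node must have every member of {BearingFault, Noise, Temp} as a parent, child, or co-parent, and no others.
Parents of Load: Temp; children: BearingFault; co-parents: Noise, Temp.
These exactly cover the given set, so the node is Load.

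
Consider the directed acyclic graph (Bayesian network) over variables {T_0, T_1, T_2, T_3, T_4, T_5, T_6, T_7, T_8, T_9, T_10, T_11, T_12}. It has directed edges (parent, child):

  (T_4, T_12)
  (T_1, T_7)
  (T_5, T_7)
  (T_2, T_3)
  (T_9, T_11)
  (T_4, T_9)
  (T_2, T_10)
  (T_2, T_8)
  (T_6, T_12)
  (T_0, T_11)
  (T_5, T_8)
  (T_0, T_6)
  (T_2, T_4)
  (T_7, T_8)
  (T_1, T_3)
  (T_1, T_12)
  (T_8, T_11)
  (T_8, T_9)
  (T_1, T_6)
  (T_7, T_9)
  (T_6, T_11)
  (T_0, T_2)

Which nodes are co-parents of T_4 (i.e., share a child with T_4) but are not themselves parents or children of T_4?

{T_1, T_6, T_7, T_8}

Children of T_4: T_9, T_12.
  T_9 also has parents T_7, T_8.
  T_12's other parents are T_1, T_6.
Excluding nodes already adjacent to T_4 (T_2, T_9, T_12), the co-parent-only contribution is {T_1, T_6, T_7, T_8}.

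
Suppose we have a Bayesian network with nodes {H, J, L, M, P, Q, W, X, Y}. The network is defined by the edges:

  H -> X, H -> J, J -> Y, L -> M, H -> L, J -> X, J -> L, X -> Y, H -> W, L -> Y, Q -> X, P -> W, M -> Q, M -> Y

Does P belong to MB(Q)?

A node's Markov blanket = Pa ∪ Ch ∪ (parents of Ch other than the node itself).
Ch(Q) = {X}.
Q's parents: M.
Other parents of Q's children:
  X: H, J
MB(Q) = {H, J, M, X}; P is not in this set.

No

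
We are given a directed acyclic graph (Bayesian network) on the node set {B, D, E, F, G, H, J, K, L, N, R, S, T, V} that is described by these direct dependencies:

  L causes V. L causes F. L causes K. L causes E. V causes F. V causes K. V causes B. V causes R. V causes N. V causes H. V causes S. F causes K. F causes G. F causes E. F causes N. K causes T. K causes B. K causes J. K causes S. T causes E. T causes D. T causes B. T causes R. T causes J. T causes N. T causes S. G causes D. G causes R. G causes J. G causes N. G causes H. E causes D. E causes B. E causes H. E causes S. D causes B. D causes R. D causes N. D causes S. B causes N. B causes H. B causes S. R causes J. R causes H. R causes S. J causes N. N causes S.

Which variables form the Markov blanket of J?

Pa(J) = {G, K, R, T}.
Children of J: N.
Co-parents of J (other parents of its children):
  N: B, D, F, G, T, V
So the Markov blanket of J is {B, D, F, G, K, N, R, T, V}.

{B, D, F, G, K, N, R, T, V}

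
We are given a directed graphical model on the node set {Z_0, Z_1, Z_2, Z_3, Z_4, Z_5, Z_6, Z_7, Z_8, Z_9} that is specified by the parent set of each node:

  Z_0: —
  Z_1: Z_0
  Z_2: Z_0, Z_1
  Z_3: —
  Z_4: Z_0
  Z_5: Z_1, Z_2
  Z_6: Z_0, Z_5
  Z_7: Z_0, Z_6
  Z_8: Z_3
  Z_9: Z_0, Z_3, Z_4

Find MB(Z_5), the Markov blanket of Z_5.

Pa(Z_5) = {Z_1, Z_2}.
Ch(Z_5) = {Z_6}.
Other parents of Z_5's children:
  Z_6 also has parent Z_0.
Union: {Z_1, Z_2} ∪ {Z_6} ∪ {Z_0} = {Z_0, Z_1, Z_2, Z_6}.

{Z_0, Z_1, Z_2, Z_6}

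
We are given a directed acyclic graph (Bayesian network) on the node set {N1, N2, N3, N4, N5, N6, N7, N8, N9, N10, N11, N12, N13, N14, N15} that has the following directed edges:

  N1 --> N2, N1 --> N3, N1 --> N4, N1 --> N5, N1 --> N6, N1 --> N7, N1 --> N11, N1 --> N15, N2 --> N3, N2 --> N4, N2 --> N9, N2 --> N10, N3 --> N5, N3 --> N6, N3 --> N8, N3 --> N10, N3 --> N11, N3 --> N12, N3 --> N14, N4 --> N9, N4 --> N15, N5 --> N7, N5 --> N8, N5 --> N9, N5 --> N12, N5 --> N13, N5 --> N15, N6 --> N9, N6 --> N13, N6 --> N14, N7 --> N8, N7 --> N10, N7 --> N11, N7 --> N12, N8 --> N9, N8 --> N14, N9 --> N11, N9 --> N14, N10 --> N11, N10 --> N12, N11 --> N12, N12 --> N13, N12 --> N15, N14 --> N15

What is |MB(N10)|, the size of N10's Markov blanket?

8

Recall MB(v) = parents ∪ children ∪ spouses, where spouses are the other parents of v's children.
N10 has parents N2, N3, N7.
Ch(N10) = {N11, N12}.
For each child, the remaining parents (spouses of N10):
  N11's other parents are N1, N3, N7, N9.
  N12's other parents are N3, N5, N7, N11.
MB(N10) = {N1, N2, N3, N5, N7, N9, N11, N12}, which has 8 nodes.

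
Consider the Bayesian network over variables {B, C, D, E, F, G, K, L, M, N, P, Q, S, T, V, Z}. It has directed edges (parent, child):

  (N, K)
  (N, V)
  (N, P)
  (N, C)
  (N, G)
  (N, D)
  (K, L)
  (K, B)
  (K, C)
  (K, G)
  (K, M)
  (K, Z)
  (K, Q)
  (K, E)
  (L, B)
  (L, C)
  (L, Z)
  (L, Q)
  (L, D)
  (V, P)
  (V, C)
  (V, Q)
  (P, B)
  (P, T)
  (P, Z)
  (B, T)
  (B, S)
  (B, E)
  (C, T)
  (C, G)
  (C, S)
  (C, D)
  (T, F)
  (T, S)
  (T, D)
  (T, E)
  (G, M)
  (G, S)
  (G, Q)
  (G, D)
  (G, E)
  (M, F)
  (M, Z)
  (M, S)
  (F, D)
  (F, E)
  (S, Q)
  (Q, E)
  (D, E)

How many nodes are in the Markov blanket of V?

Recall MB(v) = parents ∪ children ∪ spouses, where spouses are the other parents of v's children.
Pa(V) = {N}.
V has children C, P, Q.
For each child, the remaining parents (spouses of V):
  parents(P) \ {V} = {N}.
  C's other parents are K, L, N.
  Q also has parents G, K, L, S.
MB(V) = {C, G, K, L, N, P, Q, S}, which has 8 nodes.

8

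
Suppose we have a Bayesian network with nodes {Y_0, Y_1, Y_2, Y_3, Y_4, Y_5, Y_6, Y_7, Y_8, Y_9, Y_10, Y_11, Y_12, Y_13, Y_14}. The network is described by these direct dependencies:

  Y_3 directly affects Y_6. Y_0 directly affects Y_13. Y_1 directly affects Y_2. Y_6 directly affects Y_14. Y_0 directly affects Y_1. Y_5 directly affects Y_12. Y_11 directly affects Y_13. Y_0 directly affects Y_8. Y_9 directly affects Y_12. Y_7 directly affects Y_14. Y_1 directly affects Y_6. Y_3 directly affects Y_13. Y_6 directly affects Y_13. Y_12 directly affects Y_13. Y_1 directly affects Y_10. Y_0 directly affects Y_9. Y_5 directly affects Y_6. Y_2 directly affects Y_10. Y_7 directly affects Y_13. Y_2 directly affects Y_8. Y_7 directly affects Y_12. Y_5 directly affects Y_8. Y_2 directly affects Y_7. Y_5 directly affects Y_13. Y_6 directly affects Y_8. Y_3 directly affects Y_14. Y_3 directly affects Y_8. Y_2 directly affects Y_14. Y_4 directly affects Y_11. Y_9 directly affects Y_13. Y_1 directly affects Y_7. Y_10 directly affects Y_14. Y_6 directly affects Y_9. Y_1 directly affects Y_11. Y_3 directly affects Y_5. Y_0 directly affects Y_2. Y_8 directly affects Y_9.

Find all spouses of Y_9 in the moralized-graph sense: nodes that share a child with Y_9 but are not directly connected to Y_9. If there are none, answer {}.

{Y_3, Y_5, Y_7, Y_11}

Children of Y_9: Y_12, Y_13.
  Y_12: Y_5, Y_7
  Y_13: Y_0, Y_3, Y_5, Y_6, Y_7, Y_11, Y_12
Excluding nodes already adjacent to Y_9 (Y_0, Y_6, Y_8, Y_12, Y_13), the co-parent-only contribution is {Y_3, Y_5, Y_7, Y_11}.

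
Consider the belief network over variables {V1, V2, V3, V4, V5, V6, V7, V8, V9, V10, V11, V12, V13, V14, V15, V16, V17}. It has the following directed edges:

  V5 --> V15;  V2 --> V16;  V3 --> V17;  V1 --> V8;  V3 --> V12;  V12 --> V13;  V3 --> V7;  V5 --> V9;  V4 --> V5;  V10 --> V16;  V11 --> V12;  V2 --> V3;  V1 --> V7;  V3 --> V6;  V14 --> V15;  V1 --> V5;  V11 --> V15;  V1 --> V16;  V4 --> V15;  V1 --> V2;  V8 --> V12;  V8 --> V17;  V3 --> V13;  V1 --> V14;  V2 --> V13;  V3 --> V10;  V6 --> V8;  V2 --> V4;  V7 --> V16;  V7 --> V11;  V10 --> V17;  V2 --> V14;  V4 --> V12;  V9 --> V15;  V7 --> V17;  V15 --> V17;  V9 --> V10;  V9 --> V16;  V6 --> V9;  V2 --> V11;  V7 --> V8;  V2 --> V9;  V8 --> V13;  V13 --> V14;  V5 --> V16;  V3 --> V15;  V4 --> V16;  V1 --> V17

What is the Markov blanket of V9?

{V1, V2, V3, V4, V5, V6, V7, V10, V11, V14, V15, V16}

By definition, MB(V9) is built from V9's parents, V9's children, and the co-parents of V9.
Parents of V9: V2, V5, V6.
Children of V9: V10, V15, V16.
Other parents of V9's children:
  V10: V3
  V15: V3, V4, V5, V11, V14
  V16: V1, V2, V4, V5, V7, V10
Union: {V2, V5, V6} ∪ {V10, V15, V16} ∪ {V1, V2, V3, V4, V5, V7, V10, V11, V14} = {V1, V2, V3, V4, V5, V6, V7, V10, V11, V14, V15, V16}.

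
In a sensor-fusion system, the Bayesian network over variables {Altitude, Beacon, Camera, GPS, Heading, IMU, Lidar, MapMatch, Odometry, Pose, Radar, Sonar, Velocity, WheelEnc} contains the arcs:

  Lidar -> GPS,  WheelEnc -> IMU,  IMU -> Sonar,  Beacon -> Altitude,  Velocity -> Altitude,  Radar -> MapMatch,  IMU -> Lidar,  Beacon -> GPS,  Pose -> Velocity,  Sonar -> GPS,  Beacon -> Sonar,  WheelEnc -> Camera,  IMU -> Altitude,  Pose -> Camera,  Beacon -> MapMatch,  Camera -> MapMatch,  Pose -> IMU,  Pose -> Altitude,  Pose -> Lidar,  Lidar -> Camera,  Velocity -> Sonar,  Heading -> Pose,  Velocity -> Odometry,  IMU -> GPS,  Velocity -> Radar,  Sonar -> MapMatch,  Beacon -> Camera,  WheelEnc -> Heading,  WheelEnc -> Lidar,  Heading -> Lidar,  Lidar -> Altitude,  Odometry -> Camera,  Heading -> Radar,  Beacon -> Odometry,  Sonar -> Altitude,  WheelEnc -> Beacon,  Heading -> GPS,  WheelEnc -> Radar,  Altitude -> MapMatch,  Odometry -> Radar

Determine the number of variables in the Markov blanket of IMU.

9

Children of IMU: Altitude, GPS, Lidar, Sonar.
IMU's parents: Pose, WheelEnc.
For each child, the remaining parents (spouses of IMU):
  Lidar: Heading, Pose, WheelEnc
  Sonar: Beacon, Velocity
  Altitude: Beacon, Lidar, Pose, Sonar, Velocity
  GPS: Beacon, Heading, Lidar, Sonar
MB(IMU) = {Altitude, Beacon, GPS, Heading, Lidar, Pose, Sonar, Velocity, WheelEnc}, which has 9 nodes.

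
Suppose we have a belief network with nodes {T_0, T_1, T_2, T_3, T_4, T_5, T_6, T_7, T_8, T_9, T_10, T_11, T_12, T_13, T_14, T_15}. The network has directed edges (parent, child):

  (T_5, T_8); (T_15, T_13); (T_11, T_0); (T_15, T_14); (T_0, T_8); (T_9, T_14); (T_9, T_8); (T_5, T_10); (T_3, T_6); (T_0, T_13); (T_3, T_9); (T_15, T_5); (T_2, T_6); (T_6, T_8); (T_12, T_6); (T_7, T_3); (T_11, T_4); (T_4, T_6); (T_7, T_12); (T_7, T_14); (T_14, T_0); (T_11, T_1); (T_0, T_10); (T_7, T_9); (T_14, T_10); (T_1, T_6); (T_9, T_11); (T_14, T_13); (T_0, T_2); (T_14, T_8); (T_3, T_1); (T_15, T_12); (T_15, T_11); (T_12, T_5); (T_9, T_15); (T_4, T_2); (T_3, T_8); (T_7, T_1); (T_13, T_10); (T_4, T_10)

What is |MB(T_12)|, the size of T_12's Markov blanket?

Ch(T_12) = {T_5, T_6}.
Parents of T_12: T_7, T_15.
Parents of each child, excluding T_12:
  T_5: T_15
  T_6: T_1, T_2, T_3, T_4
MB(T_12) = {T_1, T_2, T_3, T_4, T_5, T_6, T_7, T_15}, which has 8 nodes.

8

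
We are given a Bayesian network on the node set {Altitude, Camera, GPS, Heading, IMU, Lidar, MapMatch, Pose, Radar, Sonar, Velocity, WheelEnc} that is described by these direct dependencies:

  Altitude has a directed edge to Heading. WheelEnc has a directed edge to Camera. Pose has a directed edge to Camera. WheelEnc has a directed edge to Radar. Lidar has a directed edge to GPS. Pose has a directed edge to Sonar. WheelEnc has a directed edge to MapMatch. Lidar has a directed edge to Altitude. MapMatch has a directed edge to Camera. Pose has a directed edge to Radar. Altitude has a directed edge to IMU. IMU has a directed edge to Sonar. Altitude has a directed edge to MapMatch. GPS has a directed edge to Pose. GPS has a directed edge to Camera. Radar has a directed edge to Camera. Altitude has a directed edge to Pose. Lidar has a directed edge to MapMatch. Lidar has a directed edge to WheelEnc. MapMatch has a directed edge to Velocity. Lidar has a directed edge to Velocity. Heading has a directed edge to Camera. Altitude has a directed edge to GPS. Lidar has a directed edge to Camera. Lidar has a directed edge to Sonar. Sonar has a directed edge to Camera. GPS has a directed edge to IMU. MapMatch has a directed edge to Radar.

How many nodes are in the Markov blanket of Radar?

The Markov blanket of a node is its parents, its children, and the other parents of its children.
Radar's children: Camera.
Parents of Radar: MapMatch, Pose, WheelEnc.
Other parents of Radar's children:
  Camera also has parents GPS, Heading, Lidar, MapMatch, Pose, Sonar, WheelEnc.
MB(Radar) = {Camera, GPS, Heading, Lidar, MapMatch, Pose, Sonar, WheelEnc}, which has 8 nodes.

8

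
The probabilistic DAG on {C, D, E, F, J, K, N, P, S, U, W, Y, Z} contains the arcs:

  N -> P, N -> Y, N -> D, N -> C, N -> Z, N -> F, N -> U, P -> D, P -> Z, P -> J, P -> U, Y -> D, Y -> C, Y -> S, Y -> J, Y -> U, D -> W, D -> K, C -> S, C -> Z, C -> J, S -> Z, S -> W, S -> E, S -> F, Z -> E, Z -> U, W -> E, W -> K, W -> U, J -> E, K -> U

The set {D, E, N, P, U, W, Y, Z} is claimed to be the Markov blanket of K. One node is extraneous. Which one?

The Markov blanket of a node is its parents, its children, and the other parents of its children.
Ch(K) = {U}.
K has parents D, W.
For each child, the remaining parents (spouses of K):
  U: N, P, W, Y, Z
MB(K) = {D, N, P, U, W, Y, Z}.
E is neither a parent, child, nor co-parent of K, so it does not belong.

E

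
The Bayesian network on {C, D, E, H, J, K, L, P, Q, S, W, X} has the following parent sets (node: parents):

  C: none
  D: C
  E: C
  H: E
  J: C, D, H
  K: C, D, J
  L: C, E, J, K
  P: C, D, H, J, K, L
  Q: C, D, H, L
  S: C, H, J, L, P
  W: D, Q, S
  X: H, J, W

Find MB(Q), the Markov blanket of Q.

A node's Markov blanket = Pa ∪ Ch ∪ (parents of Ch other than the node itself).
Parents of Q: C, D, H, L.
Ch(Q) = {W}.
Parents of each child, excluding Q:
  W's other parents are D, S.
Union: {C, D, H, L} ∪ {W} ∪ {D, S} = {C, D, H, L, S, W}.

{C, D, H, L, S, W}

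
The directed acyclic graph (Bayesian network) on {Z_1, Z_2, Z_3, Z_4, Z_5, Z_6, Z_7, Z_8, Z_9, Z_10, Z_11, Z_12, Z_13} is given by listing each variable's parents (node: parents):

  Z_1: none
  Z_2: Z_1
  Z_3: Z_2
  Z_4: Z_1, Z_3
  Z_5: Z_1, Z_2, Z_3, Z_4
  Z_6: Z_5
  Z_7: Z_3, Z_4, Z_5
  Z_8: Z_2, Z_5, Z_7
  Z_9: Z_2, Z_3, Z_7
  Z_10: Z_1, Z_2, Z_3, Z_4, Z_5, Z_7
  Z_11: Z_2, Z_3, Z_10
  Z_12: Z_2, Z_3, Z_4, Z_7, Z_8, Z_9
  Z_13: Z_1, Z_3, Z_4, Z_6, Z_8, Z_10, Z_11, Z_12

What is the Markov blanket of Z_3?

A node's Markov blanket = Pa ∪ Ch ∪ (parents of Ch other than the node itself).
Z_3's parents: Z_2.
Ch(Z_3) = {Z_4, Z_5, Z_7, Z_9, Z_10, Z_11, Z_12, Z_13}.
Parents of each child, excluding Z_3:
  Z_4: Z_1
  Z_5: Z_1, Z_2, Z_4
  Z_7: Z_4, Z_5
  Z_9: Z_2, Z_7
  Z_10: Z_1, Z_2, Z_4, Z_5, Z_7
  Z_11: Z_2, Z_10
  Z_12: Z_2, Z_4, Z_7, Z_8, Z_9
  Z_13: Z_1, Z_4, Z_6, Z_8, Z_10, Z_11, Z_12
MB(Z_3) = {Z_1, Z_2, Z_4, Z_5, Z_6, Z_7, Z_8, Z_9, Z_10, Z_11, Z_12, Z_13}.

{Z_1, Z_2, Z_4, Z_5, Z_6, Z_7, Z_8, Z_9, Z_10, Z_11, Z_12, Z_13}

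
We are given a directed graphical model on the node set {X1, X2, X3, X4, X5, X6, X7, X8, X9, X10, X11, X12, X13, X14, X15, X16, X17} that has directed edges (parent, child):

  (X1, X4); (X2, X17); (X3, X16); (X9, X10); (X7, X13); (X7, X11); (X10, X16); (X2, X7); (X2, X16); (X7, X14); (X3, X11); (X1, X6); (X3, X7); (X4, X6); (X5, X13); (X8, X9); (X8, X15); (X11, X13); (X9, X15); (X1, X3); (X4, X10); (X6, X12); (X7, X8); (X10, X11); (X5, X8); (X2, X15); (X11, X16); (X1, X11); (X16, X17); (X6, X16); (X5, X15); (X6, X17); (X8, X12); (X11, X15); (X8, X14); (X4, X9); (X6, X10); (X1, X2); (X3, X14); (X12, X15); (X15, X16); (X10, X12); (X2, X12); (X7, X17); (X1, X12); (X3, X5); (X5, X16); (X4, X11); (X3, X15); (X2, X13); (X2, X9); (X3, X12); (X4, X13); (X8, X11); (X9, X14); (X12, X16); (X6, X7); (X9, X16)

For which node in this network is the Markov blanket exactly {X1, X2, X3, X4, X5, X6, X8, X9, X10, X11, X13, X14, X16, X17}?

The target node must have every member of {X1, X2, X3, X4, X5, X6, X8, X9, X10, X11, X13, X14, X16, X17} as a parent, child, or co-parent, and no others.
Parents of X7: X2, X3, X6; children: X8, X11, X13, X14, X17; co-parents: X1, X2, X3, X4, X5, X6, X8, X9, X10, X11, X16.
These exactly cover the given set, so the node is X7.

X7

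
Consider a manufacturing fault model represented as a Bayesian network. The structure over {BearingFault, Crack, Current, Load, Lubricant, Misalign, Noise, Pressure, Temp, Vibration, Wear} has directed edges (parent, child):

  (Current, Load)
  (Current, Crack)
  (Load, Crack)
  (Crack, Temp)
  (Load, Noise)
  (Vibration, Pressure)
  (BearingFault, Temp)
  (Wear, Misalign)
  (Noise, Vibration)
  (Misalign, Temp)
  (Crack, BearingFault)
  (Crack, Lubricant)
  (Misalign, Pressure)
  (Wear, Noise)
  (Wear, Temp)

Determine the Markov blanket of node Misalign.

A node's Markov blanket = Pa ∪ Ch ∪ (parents of Ch other than the node itself).
Parents of Misalign: Wear.
Children of Misalign: Pressure, Temp.
Co-parents of Misalign (other parents of its children):
  Temp: BearingFault, Crack, Wear
  Pressure: Vibration
So the Markov blanket of Misalign is {BearingFault, Crack, Pressure, Temp, Vibration, Wear}.

{BearingFault, Crack, Pressure, Temp, Vibration, Wear}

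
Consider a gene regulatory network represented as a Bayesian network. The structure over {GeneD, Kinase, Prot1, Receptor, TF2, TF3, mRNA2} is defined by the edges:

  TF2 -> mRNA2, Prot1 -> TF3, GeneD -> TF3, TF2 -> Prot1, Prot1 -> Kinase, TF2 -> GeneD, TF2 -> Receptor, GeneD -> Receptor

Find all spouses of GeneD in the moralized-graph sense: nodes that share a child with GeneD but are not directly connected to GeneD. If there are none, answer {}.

Children of GeneD: Receptor, TF3.
  Receptor's other parent is TF2.
  TF3's other parent is Prot1.
Excluding nodes already adjacent to GeneD (Receptor, TF2, TF3), the co-parent-only contribution is {Prot1}.

{Prot1}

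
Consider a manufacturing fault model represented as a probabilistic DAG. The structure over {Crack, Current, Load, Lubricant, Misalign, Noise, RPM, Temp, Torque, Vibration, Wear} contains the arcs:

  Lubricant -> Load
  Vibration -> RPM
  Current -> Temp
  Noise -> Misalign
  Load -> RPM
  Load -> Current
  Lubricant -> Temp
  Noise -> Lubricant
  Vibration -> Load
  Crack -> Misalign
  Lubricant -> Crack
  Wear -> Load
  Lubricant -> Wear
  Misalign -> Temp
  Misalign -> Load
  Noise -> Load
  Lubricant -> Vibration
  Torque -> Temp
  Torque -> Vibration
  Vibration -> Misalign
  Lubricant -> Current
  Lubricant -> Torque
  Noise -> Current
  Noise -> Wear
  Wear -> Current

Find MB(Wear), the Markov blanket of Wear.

{Current, Load, Lubricant, Misalign, Noise, Vibration}

The Markov blanket of a node is its parents, its children, and the other parents of its children.
Children of Wear: Current, Load.
Wear has parents Lubricant, Noise.
Other parents of Wear's children:
  Load's other parents are Lubricant, Misalign, Noise, Vibration.
  Current's other parents are Load, Lubricant, Noise.
So the Markov blanket of Wear is {Current, Load, Lubricant, Misalign, Noise, Vibration}.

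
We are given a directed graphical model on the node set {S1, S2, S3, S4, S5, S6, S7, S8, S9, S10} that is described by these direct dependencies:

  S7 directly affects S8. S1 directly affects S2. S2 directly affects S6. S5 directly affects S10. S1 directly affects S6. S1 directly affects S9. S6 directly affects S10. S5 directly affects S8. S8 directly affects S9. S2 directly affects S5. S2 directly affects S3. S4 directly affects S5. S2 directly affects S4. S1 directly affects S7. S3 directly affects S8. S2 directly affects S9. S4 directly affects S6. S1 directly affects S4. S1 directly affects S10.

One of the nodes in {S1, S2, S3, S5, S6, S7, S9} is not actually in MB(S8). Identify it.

S6

S8 has parents S3, S5, S7.
Ch(S8) = {S9}.
Co-parents of S8 (other parents of its children):
  S9 also has parents S1, S2.
MB(S8) = {S1, S2, S3, S5, S7, S9}.
S6 is neither a parent, child, nor co-parent of S8, so it does not belong.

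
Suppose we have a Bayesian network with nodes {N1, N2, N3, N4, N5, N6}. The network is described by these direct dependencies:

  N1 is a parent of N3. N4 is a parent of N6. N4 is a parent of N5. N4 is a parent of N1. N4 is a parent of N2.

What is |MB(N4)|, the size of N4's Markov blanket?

Recall MB(v) = parents ∪ children ∪ spouses, where spouses are the other parents of v's children.
Ch(N4) = {N1, N2, N5, N6}.
Pa(N4) = {}.
Parents of each child, excluding N4:
  N1 has no other parent.
  N5 has no other parent.
  N2 has no other parent.
  N6: no additional parents.
MB(N4) = {N1, N2, N5, N6}, which has 4 nodes.

4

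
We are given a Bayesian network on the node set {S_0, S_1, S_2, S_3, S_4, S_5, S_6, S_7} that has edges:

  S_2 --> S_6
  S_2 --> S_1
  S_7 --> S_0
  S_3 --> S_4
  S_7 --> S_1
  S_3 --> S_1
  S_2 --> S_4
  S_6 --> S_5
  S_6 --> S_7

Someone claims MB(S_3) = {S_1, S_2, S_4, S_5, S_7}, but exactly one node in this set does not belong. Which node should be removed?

S_5

The Markov blanket of a node is its parents, its children, and the other parents of its children.
S_3's parents: none.
S_3's children: S_1, S_4.
Parents of each child, excluding S_3:
  parents(S_1) \ {S_3} = {S_2, S_7}.
  parents(S_4) \ {S_3} = {S_2}.
MB(S_3) = {S_1, S_2, S_4, S_7}.
S_5 is neither a parent, child, nor co-parent of S_3, so it does not belong.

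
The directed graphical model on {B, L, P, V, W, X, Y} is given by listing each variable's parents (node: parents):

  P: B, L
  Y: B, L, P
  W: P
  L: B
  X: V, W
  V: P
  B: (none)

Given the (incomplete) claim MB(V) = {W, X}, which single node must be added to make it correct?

P

V has parent P.
V has child X.
Other parents of V's children:
  X: W
MB(V) = {P, W, X}.
Comparing with the claimed set, P is missing.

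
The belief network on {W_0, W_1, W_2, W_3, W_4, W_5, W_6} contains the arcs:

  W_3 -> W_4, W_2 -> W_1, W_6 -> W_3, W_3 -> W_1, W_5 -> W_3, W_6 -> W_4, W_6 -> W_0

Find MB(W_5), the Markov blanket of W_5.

{W_3, W_6}

The Markov blanket of a node is its parents, its children, and the other parents of its children.
Ch(W_5) = {W_3}.
W_5's parents: none.
Parents of each child, excluding W_5:
  W_3 also has parent W_6.
Taking the union gives {W_3, W_6}.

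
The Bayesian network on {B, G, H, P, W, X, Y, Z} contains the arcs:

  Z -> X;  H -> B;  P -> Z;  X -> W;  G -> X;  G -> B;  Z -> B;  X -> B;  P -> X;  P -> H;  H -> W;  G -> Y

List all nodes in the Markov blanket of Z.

{B, G, H, P, X}

Children of Z: B, X.
Parents of Z: P.
Other parents of Z's children:
  X: G, P
  B: G, H, X
Union: {P} ∪ {B, X} ∪ {G, H, P, X} = {B, G, H, P, X}.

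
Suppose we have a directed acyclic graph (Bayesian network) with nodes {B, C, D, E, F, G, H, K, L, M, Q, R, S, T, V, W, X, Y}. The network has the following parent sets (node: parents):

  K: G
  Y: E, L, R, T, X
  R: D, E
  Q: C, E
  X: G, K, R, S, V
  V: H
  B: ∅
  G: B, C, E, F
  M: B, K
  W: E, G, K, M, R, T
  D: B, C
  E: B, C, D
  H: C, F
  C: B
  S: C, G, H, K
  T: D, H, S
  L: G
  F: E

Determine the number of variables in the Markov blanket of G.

14

The Markov blanket of a node is its parents, its children, and the other parents of its children.
G has parents B, C, E, F.
G has children K, L, S, W, X.
For each child, the remaining parents (spouses of G):
  K: no additional parents.
  L has no other parent.
  S also has parents C, H, K.
  W also has parents E, K, M, R, T.
  X also has parents K, R, S, V.
MB(G) = {B, C, E, F, H, K, L, M, R, S, T, V, W, X}, which has 14 nodes.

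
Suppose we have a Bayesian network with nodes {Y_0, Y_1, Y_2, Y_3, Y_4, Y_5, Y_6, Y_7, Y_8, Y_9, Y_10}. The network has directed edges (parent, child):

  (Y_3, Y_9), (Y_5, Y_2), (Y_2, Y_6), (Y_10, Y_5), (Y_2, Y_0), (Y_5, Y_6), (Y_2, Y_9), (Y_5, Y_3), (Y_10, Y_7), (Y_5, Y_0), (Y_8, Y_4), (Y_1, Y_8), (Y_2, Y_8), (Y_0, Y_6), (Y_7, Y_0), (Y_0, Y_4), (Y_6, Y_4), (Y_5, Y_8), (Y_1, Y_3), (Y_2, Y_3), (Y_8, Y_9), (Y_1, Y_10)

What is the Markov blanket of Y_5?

{Y_0, Y_1, Y_2, Y_3, Y_6, Y_7, Y_8, Y_10}

Ch(Y_5) = {Y_0, Y_2, Y_3, Y_6, Y_8}.
Y_5 has parent Y_10.
For each child, the remaining parents (spouses of Y_5):
  Y_2: —
  Y_8: Y_1, Y_2
  Y_3: Y_1, Y_2
  Y_0: Y_2, Y_7
  Y_6: Y_0, Y_2
MB(Y_5) = {Y_0, Y_1, Y_2, Y_3, Y_6, Y_7, Y_8, Y_10}.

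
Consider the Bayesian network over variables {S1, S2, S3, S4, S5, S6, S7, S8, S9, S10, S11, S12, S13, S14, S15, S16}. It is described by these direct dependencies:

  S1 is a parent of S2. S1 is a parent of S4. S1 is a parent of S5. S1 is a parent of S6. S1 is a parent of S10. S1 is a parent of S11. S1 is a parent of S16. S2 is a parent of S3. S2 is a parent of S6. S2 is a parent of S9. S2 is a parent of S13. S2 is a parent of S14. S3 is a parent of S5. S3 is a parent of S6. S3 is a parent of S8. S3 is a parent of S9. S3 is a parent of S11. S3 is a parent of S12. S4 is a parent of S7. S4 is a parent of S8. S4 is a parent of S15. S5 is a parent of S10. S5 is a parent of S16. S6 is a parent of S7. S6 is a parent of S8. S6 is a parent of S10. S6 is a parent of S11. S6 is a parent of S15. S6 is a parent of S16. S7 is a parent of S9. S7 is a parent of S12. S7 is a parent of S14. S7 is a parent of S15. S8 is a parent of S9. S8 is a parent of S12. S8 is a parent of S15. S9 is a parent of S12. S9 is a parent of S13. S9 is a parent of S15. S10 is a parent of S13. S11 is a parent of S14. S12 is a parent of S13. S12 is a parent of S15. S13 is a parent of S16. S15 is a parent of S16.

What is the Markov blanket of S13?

Pa(S13) = {S2, S9, S10, S12}.
S13's children: S16.
For each child, the remaining parents (spouses of S13):
  parents(S16) \ {S13} = {S1, S5, S6, S15}.
Union: {S2, S9, S10, S12} ∪ {S16} ∪ {S1, S5, S6, S15} = {S1, S2, S5, S6, S9, S10, S12, S15, S16}.

{S1, S2, S5, S6, S9, S10, S12, S15, S16}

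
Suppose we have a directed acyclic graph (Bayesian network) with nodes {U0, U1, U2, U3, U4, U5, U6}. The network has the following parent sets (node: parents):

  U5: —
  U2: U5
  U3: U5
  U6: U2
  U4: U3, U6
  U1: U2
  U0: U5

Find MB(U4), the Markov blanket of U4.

Recall MB(v) = parents ∪ children ∪ spouses, where spouses are the other parents of v's children.
U4's parents: U3, U6.
U4's children: none.
With no children, U4 has no spouses; the co-parent set is empty.
MB(U4) = {U3, U6}.

{U3, U6}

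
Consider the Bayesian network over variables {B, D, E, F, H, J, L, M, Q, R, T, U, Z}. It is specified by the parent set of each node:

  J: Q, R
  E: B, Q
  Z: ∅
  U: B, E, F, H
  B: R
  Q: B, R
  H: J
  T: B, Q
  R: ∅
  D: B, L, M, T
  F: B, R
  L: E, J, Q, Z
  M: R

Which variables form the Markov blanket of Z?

Parents of Z: none.
Z's children: L.
Parents of each child, excluding Z:
  parents(L) \ {Z} = {E, J, Q}.
Union: {} ∪ {L} ∪ {E, J, Q} = {E, J, L, Q}.

{E, J, L, Q}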